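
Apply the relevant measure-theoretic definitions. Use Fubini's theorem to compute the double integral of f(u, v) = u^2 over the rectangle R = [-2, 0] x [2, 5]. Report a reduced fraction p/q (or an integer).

f(u, v) is a tensor product of a function of u and a function of v, and both factors are bounded continuous (hence Lebesgue integrable) on the rectangle, so Fubini's theorem applies:
  integral_R f d(m x m) = (integral_a1^b1 u^2 du) * (integral_a2^b2 1 dv).
Inner integral in u: integral_{-2}^{0} u^2 du = (0^3 - (-2)^3)/3
  = 8/3.
Inner integral in v: integral_{2}^{5} 1 dv = (5^1 - 2^1)/1
  = 3.
Product: (8/3) * (3) = 8.

8


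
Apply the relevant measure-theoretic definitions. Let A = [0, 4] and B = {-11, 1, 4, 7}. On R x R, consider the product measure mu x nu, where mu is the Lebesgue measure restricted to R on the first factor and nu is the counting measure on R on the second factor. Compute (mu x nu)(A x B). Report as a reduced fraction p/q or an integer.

For a measurable rectangle A x B, the product measure satisfies
  (mu x nu)(A x B) = mu(A) * nu(B).
  mu(A) = 4.
  nu(B) = 4.
  (mu x nu)(A x B) = 4 * 4 = 16.

16


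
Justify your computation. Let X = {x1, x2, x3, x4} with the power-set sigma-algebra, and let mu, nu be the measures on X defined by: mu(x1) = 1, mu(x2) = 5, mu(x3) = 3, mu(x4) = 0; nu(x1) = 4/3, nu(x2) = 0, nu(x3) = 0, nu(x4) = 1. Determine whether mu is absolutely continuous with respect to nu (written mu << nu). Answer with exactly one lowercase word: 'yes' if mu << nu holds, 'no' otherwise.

mu << nu means: every nu-null measurable set is also mu-null; equivalently, for every atom x, if nu({x}) = 0 then mu({x}) = 0.
Checking each atom:
  x1: nu = 4/3 > 0 -> no constraint.
  x2: nu = 0, mu = 5 > 0 -> violates mu << nu.
  x3: nu = 0, mu = 3 > 0 -> violates mu << nu.
  x4: nu = 1 > 0 -> no constraint.
The atom(s) x2, x3 violate the condition (nu = 0 but mu > 0). Therefore mu is NOT absolutely continuous w.r.t. nu.

no


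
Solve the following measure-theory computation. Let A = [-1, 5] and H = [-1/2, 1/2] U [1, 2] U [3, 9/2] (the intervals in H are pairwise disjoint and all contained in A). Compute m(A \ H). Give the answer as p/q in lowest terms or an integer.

The ambient interval has length m(A) = 5 - (-1) = 6.
Since the holes are disjoint and sit inside A, by finite additivity
  m(H) = sum_i (b_i - a_i), and m(A \ H) = m(A) - m(H).
Computing the hole measures:
  m(H_1) = 1/2 - (-1/2) = 1.
  m(H_2) = 2 - 1 = 1.
  m(H_3) = 9/2 - 3 = 3/2.
Summed: m(H) = 1 + 1 + 3/2 = 7/2.
So m(A \ H) = 6 - 7/2 = 5/2.

5/2


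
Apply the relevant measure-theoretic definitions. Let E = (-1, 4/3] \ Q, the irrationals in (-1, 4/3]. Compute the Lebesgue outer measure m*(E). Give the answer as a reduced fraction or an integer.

The interval I = (-1, 4/3] has m(I) = 4/3 - (-1) = 7/3 (endpoints are measure-zero, so open/closed/half-open agree). Write I = (I cap Q) u (I \ Q). The rationals in I are countable, so m*(I cap Q) = 0 (cover each rational by intervals whose total length is arbitrarily small). By countable subadditivity m*(I) <= m*(I cap Q) + m*(I \ Q), hence m*(I \ Q) >= m(I) = 7/3. The reverse inequality m*(I \ Q) <= m*(I) = 7/3 is trivial since (I \ Q) is a subset of I. Therefore m*(I \ Q) = 7/3.

7/3


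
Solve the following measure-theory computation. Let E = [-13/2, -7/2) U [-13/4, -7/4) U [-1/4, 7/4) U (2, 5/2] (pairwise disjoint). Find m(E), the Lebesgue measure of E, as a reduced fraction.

For pairwise disjoint intervals, m(union_i I_i) = sum_i m(I_i),
and m is invariant under swapping open/closed endpoints (single points have measure 0).
So m(E) = sum_i (b_i - a_i).
  I_1 has length -7/2 - (-13/2) = 3.
  I_2 has length -7/4 - (-13/4) = 3/2.
  I_3 has length 7/4 - (-1/4) = 2.
  I_4 has length 5/2 - 2 = 1/2.
Summing:
  m(E) = 3 + 3/2 + 2 + 1/2 = 7.

7


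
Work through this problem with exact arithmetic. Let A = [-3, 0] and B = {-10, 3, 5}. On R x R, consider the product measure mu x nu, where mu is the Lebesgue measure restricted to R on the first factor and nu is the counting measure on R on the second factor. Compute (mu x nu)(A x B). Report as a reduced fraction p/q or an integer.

For a measurable rectangle A x B, the product measure satisfies
  (mu x nu)(A x B) = mu(A) * nu(B).
  mu(A) = 3.
  nu(B) = 3.
  (mu x nu)(A x B) = 3 * 3 = 9.

9


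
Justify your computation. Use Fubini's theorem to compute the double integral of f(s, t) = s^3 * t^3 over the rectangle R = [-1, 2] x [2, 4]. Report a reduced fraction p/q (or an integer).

f(s, t) is a tensor product of a function of s and a function of t, and both factors are bounded continuous (hence Lebesgue integrable) on the rectangle, so Fubini's theorem applies:
  integral_R f d(m x m) = (integral_a1^b1 s^3 ds) * (integral_a2^b2 t^3 dt).
Inner integral in s: integral_{-1}^{2} s^3 ds = (2^4 - (-1)^4)/4
  = 15/4.
Inner integral in t: integral_{2}^{4} t^3 dt = (4^4 - 2^4)/4
  = 60.
Product: (15/4) * (60) = 225.

225


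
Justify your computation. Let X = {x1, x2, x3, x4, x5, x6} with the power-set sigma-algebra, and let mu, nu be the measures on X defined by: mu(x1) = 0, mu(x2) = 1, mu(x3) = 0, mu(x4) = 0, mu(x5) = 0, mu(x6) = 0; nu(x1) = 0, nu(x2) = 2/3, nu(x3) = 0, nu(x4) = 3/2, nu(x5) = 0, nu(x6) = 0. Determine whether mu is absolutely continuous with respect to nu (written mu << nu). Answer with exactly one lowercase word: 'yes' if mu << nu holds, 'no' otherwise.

mu << nu means: every nu-null measurable set is also mu-null; equivalently, for every atom x, if nu({x}) = 0 then mu({x}) = 0.
Checking each atom:
  x1: nu = 0, mu = 0 -> consistent with mu << nu.
  x2: nu = 2/3 > 0 -> no constraint.
  x3: nu = 0, mu = 0 -> consistent with mu << nu.
  x4: nu = 3/2 > 0 -> no constraint.
  x5: nu = 0, mu = 0 -> consistent with mu << nu.
  x6: nu = 0, mu = 0 -> consistent with mu << nu.
No atom violates the condition. Therefore mu << nu.

yes


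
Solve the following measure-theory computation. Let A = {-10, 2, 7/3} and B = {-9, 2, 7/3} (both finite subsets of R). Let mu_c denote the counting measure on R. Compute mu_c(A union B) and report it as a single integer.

Counting measure on a finite set equals cardinality. By inclusion-exclusion, |A union B| = |A| + |B| - |A cap B|.
|A| = 3, |B| = 3, |A cap B| = 2.
So mu_c(A union B) = 3 + 3 - 2 = 4.

4


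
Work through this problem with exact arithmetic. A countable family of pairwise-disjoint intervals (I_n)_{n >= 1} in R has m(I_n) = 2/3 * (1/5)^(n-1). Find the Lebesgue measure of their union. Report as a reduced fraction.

By countable additivity of the Lebesgue measure on pairwise disjoint measurable sets,
  m(union_{n >= 1} I_n) = sum_{n >= 1} m(I_n) = sum_{n >= 1} a * r^(n-1),
  with a = 2/3 and r = 1/5.
Since 0 < r = 1/5 < 1, the geometric series converges:
  sum_{n >= 1} a * r^(n-1) = a / (1 - r).
  = 2/3 / (1 - 1/5)
  = 2/3 / (4/5)
  = 5/6.

5/6


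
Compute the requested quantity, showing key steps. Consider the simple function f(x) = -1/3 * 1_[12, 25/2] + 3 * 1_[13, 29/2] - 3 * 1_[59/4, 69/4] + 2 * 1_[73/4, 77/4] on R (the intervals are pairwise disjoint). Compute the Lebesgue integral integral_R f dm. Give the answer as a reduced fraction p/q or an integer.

For a simple function f = sum_i c_i * 1_{A_i} with disjoint A_i,
  integral f dm = sum_i c_i * m(A_i).
Lengths of the A_i:
  m(A_1) = 25/2 - 12 = 1/2.
  m(A_2) = 29/2 - 13 = 3/2.
  m(A_3) = 69/4 - 59/4 = 5/2.
  m(A_4) = 77/4 - 73/4 = 1.
Contributions c_i * m(A_i):
  (-1/3) * (1/2) = -1/6.
  (3) * (3/2) = 9/2.
  (-3) * (5/2) = -15/2.
  (2) * (1) = 2.
Total: -1/6 + 9/2 - 15/2 + 2 = -7/6.

-7/6


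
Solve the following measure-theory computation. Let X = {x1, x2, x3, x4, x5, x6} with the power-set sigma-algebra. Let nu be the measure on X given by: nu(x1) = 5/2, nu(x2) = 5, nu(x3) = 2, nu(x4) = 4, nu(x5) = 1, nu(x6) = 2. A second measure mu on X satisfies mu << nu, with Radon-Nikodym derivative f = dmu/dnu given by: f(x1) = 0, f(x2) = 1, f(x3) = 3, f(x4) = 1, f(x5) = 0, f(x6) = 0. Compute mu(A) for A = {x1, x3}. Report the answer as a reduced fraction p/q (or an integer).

By the defining property of the Radon-Nikodym derivative, for every measurable set A,
  mu(A) = integral_A f dnu.
Since nu is a discrete measure concentrated on the atoms of X, the integral over A reduces to the sum
  mu(A) = sum_{x in A} f(x) * nu({x}).
Computing each term:
  x1: f(x1) * nu(x1) = 0 * 5/2 = 0.
  x3: f(x3) * nu(x3) = 3 * 2 = 6.
Summing: mu(A) = 0 + 6 = 6.

6


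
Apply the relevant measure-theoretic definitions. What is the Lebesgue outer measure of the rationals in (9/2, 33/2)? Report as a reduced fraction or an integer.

E = Q cap (9/2, 33/2) is a subset of Q, which is countable. Enumerate Q = {q_1, q_2, ...}; for any eps > 0, cover q_k by the open interval (q_k - eps/2^(k+1), q_k + eps/2^(k+1)), of length eps/2^k. The total cover length is sum_{k>=1} eps/2^k = eps. Hence m*(E) <= m*(Q) <= eps for every eps > 0, and since outer measure is non-negative, m*(E) = 0.

0


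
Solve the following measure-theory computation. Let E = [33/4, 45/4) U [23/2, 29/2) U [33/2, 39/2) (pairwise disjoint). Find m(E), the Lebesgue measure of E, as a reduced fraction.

For pairwise disjoint intervals, m(union_i I_i) = sum_i m(I_i),
and m is invariant under swapping open/closed endpoints (single points have measure 0).
So m(E) = sum_i (b_i - a_i).
  I_1 has length 45/4 - 33/4 = 3.
  I_2 has length 29/2 - 23/2 = 3.
  I_3 has length 39/2 - 33/2 = 3.
Summing:
  m(E) = 3 + 3 + 3 = 9.

9


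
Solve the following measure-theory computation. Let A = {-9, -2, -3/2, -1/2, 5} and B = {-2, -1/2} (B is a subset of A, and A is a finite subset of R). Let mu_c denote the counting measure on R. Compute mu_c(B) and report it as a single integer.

Counting measure assigns mu_c(E) = |E| (number of elements) when E is finite.
B has 2 element(s), so mu_c(B) = 2.

2


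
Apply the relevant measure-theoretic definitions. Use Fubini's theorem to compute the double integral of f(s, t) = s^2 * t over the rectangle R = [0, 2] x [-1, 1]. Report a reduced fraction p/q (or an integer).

f(s, t) is a tensor product of a function of s and a function of t, and both factors are bounded continuous (hence Lebesgue integrable) on the rectangle, so Fubini's theorem applies:
  integral_R f d(m x m) = (integral_a1^b1 s^2 ds) * (integral_a2^b2 t dt).
Inner integral in s: integral_{0}^{2} s^2 ds = (2^3 - 0^3)/3
  = 8/3.
Inner integral in t: integral_{-1}^{1} t dt = (1^2 - (-1)^2)/2
  = 0.
Product: (8/3) * (0) = 0.

0


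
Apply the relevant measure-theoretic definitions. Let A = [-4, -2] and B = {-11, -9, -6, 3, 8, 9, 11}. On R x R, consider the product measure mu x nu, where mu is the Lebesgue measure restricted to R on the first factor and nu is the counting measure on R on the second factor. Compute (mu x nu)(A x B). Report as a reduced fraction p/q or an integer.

For a measurable rectangle A x B, the product measure satisfies
  (mu x nu)(A x B) = mu(A) * nu(B).
  mu(A) = 2.
  nu(B) = 7.
  (mu x nu)(A x B) = 2 * 7 = 14.

14


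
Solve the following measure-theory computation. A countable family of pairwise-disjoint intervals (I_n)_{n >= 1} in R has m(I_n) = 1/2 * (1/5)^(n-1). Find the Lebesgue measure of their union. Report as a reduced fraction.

By countable additivity of the Lebesgue measure on pairwise disjoint measurable sets,
  m(union_{n >= 1} I_n) = sum_{n >= 1} m(I_n) = sum_{n >= 1} a * r^(n-1),
  with a = 1/2 and r = 1/5.
Since 0 < r = 1/5 < 1, the geometric series converges:
  sum_{n >= 1} a * r^(n-1) = a / (1 - r).
  = 1/2 / (1 - 1/5)
  = 1/2 / (4/5)
  = 5/8.

5/8


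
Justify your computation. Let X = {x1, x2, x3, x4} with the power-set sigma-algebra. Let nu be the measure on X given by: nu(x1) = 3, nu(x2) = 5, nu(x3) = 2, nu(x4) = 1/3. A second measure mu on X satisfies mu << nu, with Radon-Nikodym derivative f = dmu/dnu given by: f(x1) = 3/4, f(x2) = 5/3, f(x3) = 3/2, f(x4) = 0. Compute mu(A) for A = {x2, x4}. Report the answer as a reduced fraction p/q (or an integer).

By the defining property of the Radon-Nikodym derivative, for every measurable set A,
  mu(A) = integral_A f dnu.
Since nu is a discrete measure concentrated on the atoms of X, the integral over A reduces to the sum
  mu(A) = sum_{x in A} f(x) * nu({x}).
Computing each term:
  x2: f(x2) * nu(x2) = 5/3 * 5 = 25/3.
  x4: f(x4) * nu(x4) = 0 * 1/3 = 0.
Summing: mu(A) = 25/3 + 0 = 25/3.

25/3


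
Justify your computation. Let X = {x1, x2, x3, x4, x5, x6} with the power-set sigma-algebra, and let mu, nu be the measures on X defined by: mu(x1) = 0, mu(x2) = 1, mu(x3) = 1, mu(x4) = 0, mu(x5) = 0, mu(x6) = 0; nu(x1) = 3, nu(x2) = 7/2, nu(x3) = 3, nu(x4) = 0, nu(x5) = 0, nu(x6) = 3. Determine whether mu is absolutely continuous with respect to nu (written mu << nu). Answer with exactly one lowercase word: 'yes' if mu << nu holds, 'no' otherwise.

mu << nu means: every nu-null measurable set is also mu-null; equivalently, for every atom x, if nu({x}) = 0 then mu({x}) = 0.
Checking each atom:
  x1: nu = 3 > 0 -> no constraint.
  x2: nu = 7/2 > 0 -> no constraint.
  x3: nu = 3 > 0 -> no constraint.
  x4: nu = 0, mu = 0 -> consistent with mu << nu.
  x5: nu = 0, mu = 0 -> consistent with mu << nu.
  x6: nu = 3 > 0 -> no constraint.
No atom violates the condition. Therefore mu << nu.

yes


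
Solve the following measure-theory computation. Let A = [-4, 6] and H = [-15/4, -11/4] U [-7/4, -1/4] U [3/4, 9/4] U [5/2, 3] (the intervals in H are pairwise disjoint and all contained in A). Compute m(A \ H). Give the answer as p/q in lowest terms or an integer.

The ambient interval has length m(A) = 6 - (-4) = 10.
Since the holes are disjoint and sit inside A, by finite additivity
  m(H) = sum_i (b_i - a_i), and m(A \ H) = m(A) - m(H).
Computing the hole measures:
  m(H_1) = -11/4 - (-15/4) = 1.
  m(H_2) = -1/4 - (-7/4) = 3/2.
  m(H_3) = 9/4 - 3/4 = 3/2.
  m(H_4) = 3 - 5/2 = 1/2.
Summed: m(H) = 1 + 3/2 + 3/2 + 1/2 = 9/2.
So m(A \ H) = 10 - 9/2 = 11/2.

11/2


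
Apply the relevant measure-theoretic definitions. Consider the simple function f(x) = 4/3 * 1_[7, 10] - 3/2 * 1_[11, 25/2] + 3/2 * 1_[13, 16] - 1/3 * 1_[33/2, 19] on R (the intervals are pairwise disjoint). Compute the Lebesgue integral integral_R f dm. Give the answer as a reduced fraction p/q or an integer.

For a simple function f = sum_i c_i * 1_{A_i} with disjoint A_i,
  integral f dm = sum_i c_i * m(A_i).
Lengths of the A_i:
  m(A_1) = 10 - 7 = 3.
  m(A_2) = 25/2 - 11 = 3/2.
  m(A_3) = 16 - 13 = 3.
  m(A_4) = 19 - 33/2 = 5/2.
Contributions c_i * m(A_i):
  (4/3) * (3) = 4.
  (-3/2) * (3/2) = -9/4.
  (3/2) * (3) = 9/2.
  (-1/3) * (5/2) = -5/6.
Total: 4 - 9/4 + 9/2 - 5/6 = 65/12.

65/12


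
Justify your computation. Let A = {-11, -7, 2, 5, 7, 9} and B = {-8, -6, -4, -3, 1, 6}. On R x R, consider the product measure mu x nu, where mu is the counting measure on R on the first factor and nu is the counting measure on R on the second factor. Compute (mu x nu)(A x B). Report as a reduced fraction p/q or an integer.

For a measurable rectangle A x B, the product measure satisfies
  (mu x nu)(A x B) = mu(A) * nu(B).
  mu(A) = 6.
  nu(B) = 6.
  (mu x nu)(A x B) = 6 * 6 = 36.

36


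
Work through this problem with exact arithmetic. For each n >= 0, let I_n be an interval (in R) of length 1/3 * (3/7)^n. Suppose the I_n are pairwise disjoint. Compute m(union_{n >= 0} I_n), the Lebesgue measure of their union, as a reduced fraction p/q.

By countable additivity of the Lebesgue measure on pairwise disjoint measurable sets,
  m(union_{n >= 0} I_n) = sum_{n >= 0} m(I_n) = sum_{n >= 0} a * r^n,
  with a = 1/3 and r = 3/7.
Since 0 < r = 3/7 < 1, the geometric series converges:
  sum_{n >= 0} a * r^n = a / (1 - r).
  = 1/3 / (1 - 3/7)
  = 1/3 / (4/7)
  = 7/12.

7/12


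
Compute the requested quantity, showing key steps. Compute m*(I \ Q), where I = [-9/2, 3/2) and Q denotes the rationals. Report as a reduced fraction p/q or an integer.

The interval I = [-9/2, 3/2) has m(I) = 3/2 - (-9/2) = 6 (endpoints are measure-zero, so open/closed/half-open agree). Write I = (I cap Q) u (I \ Q). The rationals in I are countable, so m*(I cap Q) = 0 (cover each rational by intervals whose total length is arbitrarily small). By countable subadditivity m*(I) <= m*(I cap Q) + m*(I \ Q), hence m*(I \ Q) >= m(I) = 6. The reverse inequality m*(I \ Q) <= m*(I) = 6 is trivial since (I \ Q) is a subset of I. Therefore m*(I \ Q) = 6.

6


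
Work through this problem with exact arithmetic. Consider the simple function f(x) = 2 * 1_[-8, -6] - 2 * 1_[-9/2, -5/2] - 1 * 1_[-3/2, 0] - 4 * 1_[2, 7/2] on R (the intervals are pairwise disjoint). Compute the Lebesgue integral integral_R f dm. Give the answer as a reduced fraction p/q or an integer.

For a simple function f = sum_i c_i * 1_{A_i} with disjoint A_i,
  integral f dm = sum_i c_i * m(A_i).
Lengths of the A_i:
  m(A_1) = -6 - (-8) = 2.
  m(A_2) = -5/2 - (-9/2) = 2.
  m(A_3) = 0 - (-3/2) = 3/2.
  m(A_4) = 7/2 - 2 = 3/2.
Contributions c_i * m(A_i):
  (2) * (2) = 4.
  (-2) * (2) = -4.
  (-1) * (3/2) = -3/2.
  (-4) * (3/2) = -6.
Total: 4 - 4 - 3/2 - 6 = -15/2.

-15/2


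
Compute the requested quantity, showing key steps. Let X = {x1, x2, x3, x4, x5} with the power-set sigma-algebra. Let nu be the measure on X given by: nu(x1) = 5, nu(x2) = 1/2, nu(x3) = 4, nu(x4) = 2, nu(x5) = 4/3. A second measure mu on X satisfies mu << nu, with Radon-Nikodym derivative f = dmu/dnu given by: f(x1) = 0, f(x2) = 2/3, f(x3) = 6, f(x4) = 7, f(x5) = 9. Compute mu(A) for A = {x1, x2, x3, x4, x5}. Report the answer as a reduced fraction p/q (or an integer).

By the defining property of the Radon-Nikodym derivative, for every measurable set A,
  mu(A) = integral_A f dnu.
Since nu is a discrete measure concentrated on the atoms of X, the integral over A reduces to the sum
  mu(A) = sum_{x in A} f(x) * nu({x}).
Computing each term:
  x1: f(x1) * nu(x1) = 0 * 5 = 0.
  x2: f(x2) * nu(x2) = 2/3 * 1/2 = 1/3.
  x3: f(x3) * nu(x3) = 6 * 4 = 24.
  x4: f(x4) * nu(x4) = 7 * 2 = 14.
  x5: f(x5) * nu(x5) = 9 * 4/3 = 12.
Summing: mu(A) = 0 + 1/3 + 24 + 14 + 12 = 151/3.

151/3


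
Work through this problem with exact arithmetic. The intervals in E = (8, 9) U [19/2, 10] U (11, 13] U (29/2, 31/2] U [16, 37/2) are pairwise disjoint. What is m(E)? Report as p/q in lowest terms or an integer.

For pairwise disjoint intervals, m(union_i I_i) = sum_i m(I_i),
and m is invariant under swapping open/closed endpoints (single points have measure 0).
So m(E) = sum_i (b_i - a_i).
  I_1 has length 9 - 8 = 1.
  I_2 has length 10 - 19/2 = 1/2.
  I_3 has length 13 - 11 = 2.
  I_4 has length 31/2 - 29/2 = 1.
  I_5 has length 37/2 - 16 = 5/2.
Summing:
  m(E) = 1 + 1/2 + 2 + 1 + 5/2 = 7.

7


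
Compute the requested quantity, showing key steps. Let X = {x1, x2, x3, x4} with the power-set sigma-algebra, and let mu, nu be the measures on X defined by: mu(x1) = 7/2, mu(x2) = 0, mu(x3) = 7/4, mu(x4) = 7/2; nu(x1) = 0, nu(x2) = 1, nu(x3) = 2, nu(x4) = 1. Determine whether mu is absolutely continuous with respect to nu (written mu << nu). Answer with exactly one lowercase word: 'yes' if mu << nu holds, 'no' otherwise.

mu << nu means: every nu-null measurable set is also mu-null; equivalently, for every atom x, if nu({x}) = 0 then mu({x}) = 0.
Checking each atom:
  x1: nu = 0, mu = 7/2 > 0 -> violates mu << nu.
  x2: nu = 1 > 0 -> no constraint.
  x3: nu = 2 > 0 -> no constraint.
  x4: nu = 1 > 0 -> no constraint.
The atom(s) x1 violate the condition (nu = 0 but mu > 0). Therefore mu is NOT absolutely continuous w.r.t. nu.

no


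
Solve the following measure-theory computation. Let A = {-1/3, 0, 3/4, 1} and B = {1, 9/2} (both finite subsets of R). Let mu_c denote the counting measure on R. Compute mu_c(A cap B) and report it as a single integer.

Counting measure on a finite set equals cardinality. mu_c(A cap B) = |A cap B| (elements appearing in both).
Enumerating the elements of A that also lie in B gives 1 element(s).
So mu_c(A cap B) = 1.

1


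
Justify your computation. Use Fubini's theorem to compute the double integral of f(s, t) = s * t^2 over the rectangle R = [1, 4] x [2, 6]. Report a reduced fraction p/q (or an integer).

f(s, t) is a tensor product of a function of s and a function of t, and both factors are bounded continuous (hence Lebesgue integrable) on the rectangle, so Fubini's theorem applies:
  integral_R f d(m x m) = (integral_a1^b1 s ds) * (integral_a2^b2 t^2 dt).
Inner integral in s: integral_{1}^{4} s ds = (4^2 - 1^2)/2
  = 15/2.
Inner integral in t: integral_{2}^{6} t^2 dt = (6^3 - 2^3)/3
  = 208/3.
Product: (15/2) * (208/3) = 520.

520


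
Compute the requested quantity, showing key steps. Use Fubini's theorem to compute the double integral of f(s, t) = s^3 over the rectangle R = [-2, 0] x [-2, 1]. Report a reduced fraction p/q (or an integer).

f(s, t) is a tensor product of a function of s and a function of t, and both factors are bounded continuous (hence Lebesgue integrable) on the rectangle, so Fubini's theorem applies:
  integral_R f d(m x m) = (integral_a1^b1 s^3 ds) * (integral_a2^b2 1 dt).
Inner integral in s: integral_{-2}^{0} s^3 ds = (0^4 - (-2)^4)/4
  = -4.
Inner integral in t: integral_{-2}^{1} 1 dt = (1^1 - (-2)^1)/1
  = 3.
Product: (-4) * (3) = -12.

-12


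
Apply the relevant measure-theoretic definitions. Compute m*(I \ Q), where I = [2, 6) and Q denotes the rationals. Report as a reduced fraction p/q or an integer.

The interval I = [2, 6) has m(I) = 6 - 2 = 4 (endpoints are measure-zero, so open/closed/half-open agree). Write I = (I cap Q) u (I \ Q). The rationals in I are countable, so m*(I cap Q) = 0 (cover each rational by intervals whose total length is arbitrarily small). By countable subadditivity m*(I) <= m*(I cap Q) + m*(I \ Q), hence m*(I \ Q) >= m(I) = 4. The reverse inequality m*(I \ Q) <= m*(I) = 4 is trivial since (I \ Q) is a subset of I. Therefore m*(I \ Q) = 4.

4


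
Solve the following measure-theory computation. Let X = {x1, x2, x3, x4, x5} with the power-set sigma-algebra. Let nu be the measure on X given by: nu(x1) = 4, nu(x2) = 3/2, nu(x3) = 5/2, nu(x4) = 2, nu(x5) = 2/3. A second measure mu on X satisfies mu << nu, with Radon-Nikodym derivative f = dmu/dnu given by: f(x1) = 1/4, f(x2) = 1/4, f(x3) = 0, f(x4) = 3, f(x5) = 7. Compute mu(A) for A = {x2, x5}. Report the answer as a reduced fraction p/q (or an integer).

By the defining property of the Radon-Nikodym derivative, for every measurable set A,
  mu(A) = integral_A f dnu.
Since nu is a discrete measure concentrated on the atoms of X, the integral over A reduces to the sum
  mu(A) = sum_{x in A} f(x) * nu({x}).
Computing each term:
  x2: f(x2) * nu(x2) = 1/4 * 3/2 = 3/8.
  x5: f(x5) * nu(x5) = 7 * 2/3 = 14/3.
Summing: mu(A) = 3/8 + 14/3 = 121/24.

121/24


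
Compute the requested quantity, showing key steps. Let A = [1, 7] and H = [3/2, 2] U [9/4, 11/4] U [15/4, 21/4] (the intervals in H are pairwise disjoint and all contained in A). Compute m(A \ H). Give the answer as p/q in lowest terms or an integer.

The ambient interval has length m(A) = 7 - 1 = 6.
Since the holes are disjoint and sit inside A, by finite additivity
  m(H) = sum_i (b_i - a_i), and m(A \ H) = m(A) - m(H).
Computing the hole measures:
  m(H_1) = 2 - 3/2 = 1/2.
  m(H_2) = 11/4 - 9/4 = 1/2.
  m(H_3) = 21/4 - 15/4 = 3/2.
Summed: m(H) = 1/2 + 1/2 + 3/2 = 5/2.
So m(A \ H) = 6 - 5/2 = 7/2.

7/2


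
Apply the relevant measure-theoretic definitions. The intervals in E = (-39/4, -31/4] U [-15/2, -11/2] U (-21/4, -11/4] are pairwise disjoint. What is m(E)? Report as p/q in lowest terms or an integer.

For pairwise disjoint intervals, m(union_i I_i) = sum_i m(I_i),
and m is invariant under swapping open/closed endpoints (single points have measure 0).
So m(E) = sum_i (b_i - a_i).
  I_1 has length -31/4 - (-39/4) = 2.
  I_2 has length -11/2 - (-15/2) = 2.
  I_3 has length -11/4 - (-21/4) = 5/2.
Summing:
  m(E) = 2 + 2 + 5/2 = 13/2.

13/2


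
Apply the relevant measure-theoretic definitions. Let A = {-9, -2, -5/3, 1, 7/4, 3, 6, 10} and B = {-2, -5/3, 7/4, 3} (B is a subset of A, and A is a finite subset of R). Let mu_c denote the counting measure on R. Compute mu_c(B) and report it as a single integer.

Counting measure assigns mu_c(E) = |E| (number of elements) when E is finite.
B has 4 element(s), so mu_c(B) = 4.

4


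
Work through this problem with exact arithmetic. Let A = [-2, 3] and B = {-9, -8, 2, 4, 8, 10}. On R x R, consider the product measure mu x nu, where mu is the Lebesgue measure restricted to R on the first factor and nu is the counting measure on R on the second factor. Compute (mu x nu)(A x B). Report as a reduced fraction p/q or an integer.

For a measurable rectangle A x B, the product measure satisfies
  (mu x nu)(A x B) = mu(A) * nu(B).
  mu(A) = 5.
  nu(B) = 6.
  (mu x nu)(A x B) = 5 * 6 = 30.

30


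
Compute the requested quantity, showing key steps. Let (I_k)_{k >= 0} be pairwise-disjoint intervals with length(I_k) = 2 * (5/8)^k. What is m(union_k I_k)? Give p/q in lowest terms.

By countable additivity of the Lebesgue measure on pairwise disjoint measurable sets,
  m(union_{k >= 0} I_k) = sum_{k >= 0} m(I_k) = sum_{k >= 0} a * r^k,
  with a = 2 and r = 5/8.
Since 0 < r = 5/8 < 1, the geometric series converges:
  sum_{k >= 0} a * r^k = a / (1 - r).
  = 2 / (1 - 5/8)
  = 2 / (3/8)
  = 16/3.

16/3


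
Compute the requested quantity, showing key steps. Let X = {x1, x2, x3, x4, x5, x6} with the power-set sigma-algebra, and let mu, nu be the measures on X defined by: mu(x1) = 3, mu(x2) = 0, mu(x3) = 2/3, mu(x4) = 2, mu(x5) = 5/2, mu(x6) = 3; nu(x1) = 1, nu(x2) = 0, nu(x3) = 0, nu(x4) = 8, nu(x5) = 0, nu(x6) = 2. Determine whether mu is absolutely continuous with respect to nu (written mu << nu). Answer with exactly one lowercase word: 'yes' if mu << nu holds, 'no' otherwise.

mu << nu means: every nu-null measurable set is also mu-null; equivalently, for every atom x, if nu({x}) = 0 then mu({x}) = 0.
Checking each atom:
  x1: nu = 1 > 0 -> no constraint.
  x2: nu = 0, mu = 0 -> consistent with mu << nu.
  x3: nu = 0, mu = 2/3 > 0 -> violates mu << nu.
  x4: nu = 8 > 0 -> no constraint.
  x5: nu = 0, mu = 5/2 > 0 -> violates mu << nu.
  x6: nu = 2 > 0 -> no constraint.
The atom(s) x3, x5 violate the condition (nu = 0 but mu > 0). Therefore mu is NOT absolutely continuous w.r.t. nu.

no


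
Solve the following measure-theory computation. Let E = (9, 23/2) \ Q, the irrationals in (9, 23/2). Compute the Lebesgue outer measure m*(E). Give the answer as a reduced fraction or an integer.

The interval I = (9, 23/2) has m(I) = 23/2 - 9 = 5/2 (endpoints are measure-zero, so open/closed/half-open agree). Write I = (I cap Q) u (I \ Q). The rationals in I are countable, so m*(I cap Q) = 0 (cover each rational by intervals whose total length is arbitrarily small). By countable subadditivity m*(I) <= m*(I cap Q) + m*(I \ Q), hence m*(I \ Q) >= m(I) = 5/2. The reverse inequality m*(I \ Q) <= m*(I) = 5/2 is trivial since (I \ Q) is a subset of I. Therefore m*(I \ Q) = 5/2.

5/2


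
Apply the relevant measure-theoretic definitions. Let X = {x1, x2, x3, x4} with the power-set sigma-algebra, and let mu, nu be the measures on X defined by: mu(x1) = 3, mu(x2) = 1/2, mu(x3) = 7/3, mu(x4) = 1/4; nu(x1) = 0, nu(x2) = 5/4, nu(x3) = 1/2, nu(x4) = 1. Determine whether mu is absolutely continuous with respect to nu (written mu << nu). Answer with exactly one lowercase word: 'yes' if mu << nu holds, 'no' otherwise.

mu << nu means: every nu-null measurable set is also mu-null; equivalently, for every atom x, if nu({x}) = 0 then mu({x}) = 0.
Checking each atom:
  x1: nu = 0, mu = 3 > 0 -> violates mu << nu.
  x2: nu = 5/4 > 0 -> no constraint.
  x3: nu = 1/2 > 0 -> no constraint.
  x4: nu = 1 > 0 -> no constraint.
The atom(s) x1 violate the condition (nu = 0 but mu > 0). Therefore mu is NOT absolutely continuous w.r.t. nu.

no


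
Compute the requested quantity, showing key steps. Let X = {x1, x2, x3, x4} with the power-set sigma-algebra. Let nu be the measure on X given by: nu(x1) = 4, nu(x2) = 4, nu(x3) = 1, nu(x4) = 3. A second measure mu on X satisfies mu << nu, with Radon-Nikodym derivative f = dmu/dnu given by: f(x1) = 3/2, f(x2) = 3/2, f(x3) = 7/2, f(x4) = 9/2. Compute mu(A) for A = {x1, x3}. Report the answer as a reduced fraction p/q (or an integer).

By the defining property of the Radon-Nikodym derivative, for every measurable set A,
  mu(A) = integral_A f dnu.
Since nu is a discrete measure concentrated on the atoms of X, the integral over A reduces to the sum
  mu(A) = sum_{x in A} f(x) * nu({x}).
Computing each term:
  x1: f(x1) * nu(x1) = 3/2 * 4 = 6.
  x3: f(x3) * nu(x3) = 7/2 * 1 = 7/2.
Summing: mu(A) = 6 + 7/2 = 19/2.

19/2


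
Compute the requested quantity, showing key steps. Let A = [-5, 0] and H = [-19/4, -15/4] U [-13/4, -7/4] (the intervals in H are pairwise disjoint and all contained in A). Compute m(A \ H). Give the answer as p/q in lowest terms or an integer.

The ambient interval has length m(A) = 0 - (-5) = 5.
Since the holes are disjoint and sit inside A, by finite additivity
  m(H) = sum_i (b_i - a_i), and m(A \ H) = m(A) - m(H).
Computing the hole measures:
  m(H_1) = -15/4 - (-19/4) = 1.
  m(H_2) = -7/4 - (-13/4) = 3/2.
Summed: m(H) = 1 + 3/2 = 5/2.
So m(A \ H) = 5 - 5/2 = 5/2.

5/2


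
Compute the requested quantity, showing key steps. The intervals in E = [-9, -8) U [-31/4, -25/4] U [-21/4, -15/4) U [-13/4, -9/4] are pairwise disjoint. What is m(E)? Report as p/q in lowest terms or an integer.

For pairwise disjoint intervals, m(union_i I_i) = sum_i m(I_i),
and m is invariant under swapping open/closed endpoints (single points have measure 0).
So m(E) = sum_i (b_i - a_i).
  I_1 has length -8 - (-9) = 1.
  I_2 has length -25/4 - (-31/4) = 3/2.
  I_3 has length -15/4 - (-21/4) = 3/2.
  I_4 has length -9/4 - (-13/4) = 1.
Summing:
  m(E) = 1 + 3/2 + 3/2 + 1 = 5.

5


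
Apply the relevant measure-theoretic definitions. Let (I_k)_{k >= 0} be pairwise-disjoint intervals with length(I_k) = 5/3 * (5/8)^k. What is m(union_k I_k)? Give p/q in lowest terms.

By countable additivity of the Lebesgue measure on pairwise disjoint measurable sets,
  m(union_{k >= 0} I_k) = sum_{k >= 0} m(I_k) = sum_{k >= 0} a * r^k,
  with a = 5/3 and r = 5/8.
Since 0 < r = 5/8 < 1, the geometric series converges:
  sum_{k >= 0} a * r^k = a / (1 - r).
  = 5/3 / (1 - 5/8)
  = 5/3 / (3/8)
  = 40/9.

40/9


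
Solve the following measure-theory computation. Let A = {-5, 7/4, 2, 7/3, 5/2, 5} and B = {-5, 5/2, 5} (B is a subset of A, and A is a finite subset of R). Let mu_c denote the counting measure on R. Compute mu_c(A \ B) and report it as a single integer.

Counting measure assigns mu_c(E) = |E| (number of elements) when E is finite. For B subset A, A \ B is the set of elements of A not in B, so |A \ B| = |A| - |B|.
|A| = 6, |B| = 3, so mu_c(A \ B) = 6 - 3 = 3.

3


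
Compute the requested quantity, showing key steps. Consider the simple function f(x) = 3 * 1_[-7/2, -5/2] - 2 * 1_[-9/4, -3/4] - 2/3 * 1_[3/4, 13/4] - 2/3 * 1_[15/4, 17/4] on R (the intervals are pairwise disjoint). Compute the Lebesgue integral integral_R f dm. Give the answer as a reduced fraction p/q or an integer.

For a simple function f = sum_i c_i * 1_{A_i} with disjoint A_i,
  integral f dm = sum_i c_i * m(A_i).
Lengths of the A_i:
  m(A_1) = -5/2 - (-7/2) = 1.
  m(A_2) = -3/4 - (-9/4) = 3/2.
  m(A_3) = 13/4 - 3/4 = 5/2.
  m(A_4) = 17/4 - 15/4 = 1/2.
Contributions c_i * m(A_i):
  (3) * (1) = 3.
  (-2) * (3/2) = -3.
  (-2/3) * (5/2) = -5/3.
  (-2/3) * (1/2) = -1/3.
Total: 3 - 3 - 5/3 - 1/3 = -2.

-2


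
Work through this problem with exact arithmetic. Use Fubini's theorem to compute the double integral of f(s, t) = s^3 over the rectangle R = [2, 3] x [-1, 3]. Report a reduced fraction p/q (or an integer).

f(s, t) is a tensor product of a function of s and a function of t, and both factors are bounded continuous (hence Lebesgue integrable) on the rectangle, so Fubini's theorem applies:
  integral_R f d(m x m) = (integral_a1^b1 s^3 ds) * (integral_a2^b2 1 dt).
Inner integral in s: integral_{2}^{3} s^3 ds = (3^4 - 2^4)/4
  = 65/4.
Inner integral in t: integral_{-1}^{3} 1 dt = (3^1 - (-1)^1)/1
  = 4.
Product: (65/4) * (4) = 65.

65


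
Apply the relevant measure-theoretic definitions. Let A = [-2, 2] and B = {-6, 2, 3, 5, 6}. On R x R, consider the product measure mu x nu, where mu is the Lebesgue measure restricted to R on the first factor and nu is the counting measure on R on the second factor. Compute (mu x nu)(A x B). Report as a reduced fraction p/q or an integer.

For a measurable rectangle A x B, the product measure satisfies
  (mu x nu)(A x B) = mu(A) * nu(B).
  mu(A) = 4.
  nu(B) = 5.
  (mu x nu)(A x B) = 4 * 5 = 20.

20


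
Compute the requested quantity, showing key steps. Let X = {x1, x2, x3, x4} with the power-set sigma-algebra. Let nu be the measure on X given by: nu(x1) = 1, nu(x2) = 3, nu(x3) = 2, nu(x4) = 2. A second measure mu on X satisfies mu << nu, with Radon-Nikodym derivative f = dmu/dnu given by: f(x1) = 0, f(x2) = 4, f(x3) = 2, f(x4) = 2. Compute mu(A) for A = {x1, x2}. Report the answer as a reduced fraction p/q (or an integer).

By the defining property of the Radon-Nikodym derivative, for every measurable set A,
  mu(A) = integral_A f dnu.
Since nu is a discrete measure concentrated on the atoms of X, the integral over A reduces to the sum
  mu(A) = sum_{x in A} f(x) * nu({x}).
Computing each term:
  x1: f(x1) * nu(x1) = 0 * 1 = 0.
  x2: f(x2) * nu(x2) = 4 * 3 = 12.
Summing: mu(A) = 0 + 12 = 12.

12


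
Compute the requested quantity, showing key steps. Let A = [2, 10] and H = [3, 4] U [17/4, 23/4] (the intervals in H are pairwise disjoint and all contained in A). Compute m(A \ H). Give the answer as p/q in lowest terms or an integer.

The ambient interval has length m(A) = 10 - 2 = 8.
Since the holes are disjoint and sit inside A, by finite additivity
  m(H) = sum_i (b_i - a_i), and m(A \ H) = m(A) - m(H).
Computing the hole measures:
  m(H_1) = 4 - 3 = 1.
  m(H_2) = 23/4 - 17/4 = 3/2.
Summed: m(H) = 1 + 3/2 = 5/2.
So m(A \ H) = 8 - 5/2 = 11/2.

11/2


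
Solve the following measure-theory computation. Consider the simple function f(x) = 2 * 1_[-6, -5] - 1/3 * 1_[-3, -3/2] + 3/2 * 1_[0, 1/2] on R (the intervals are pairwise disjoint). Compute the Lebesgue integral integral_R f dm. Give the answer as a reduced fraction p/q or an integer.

For a simple function f = sum_i c_i * 1_{A_i} with disjoint A_i,
  integral f dm = sum_i c_i * m(A_i).
Lengths of the A_i:
  m(A_1) = -5 - (-6) = 1.
  m(A_2) = -3/2 - (-3) = 3/2.
  m(A_3) = 1/2 - 0 = 1/2.
Contributions c_i * m(A_i):
  (2) * (1) = 2.
  (-1/3) * (3/2) = -1/2.
  (3/2) * (1/2) = 3/4.
Total: 2 - 1/2 + 3/4 = 9/4.

9/4


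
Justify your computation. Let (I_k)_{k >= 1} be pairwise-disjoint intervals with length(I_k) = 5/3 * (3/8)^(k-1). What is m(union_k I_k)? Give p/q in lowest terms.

By countable additivity of the Lebesgue measure on pairwise disjoint measurable sets,
  m(union_{k >= 1} I_k) = sum_{k >= 1} m(I_k) = sum_{k >= 1} a * r^(k-1),
  with a = 5/3 and r = 3/8.
Since 0 < r = 3/8 < 1, the geometric series converges:
  sum_{k >= 1} a * r^(k-1) = a / (1 - r).
  = 5/3 / (1 - 3/8)
  = 5/3 / (5/8)
  = 8/3.

8/3


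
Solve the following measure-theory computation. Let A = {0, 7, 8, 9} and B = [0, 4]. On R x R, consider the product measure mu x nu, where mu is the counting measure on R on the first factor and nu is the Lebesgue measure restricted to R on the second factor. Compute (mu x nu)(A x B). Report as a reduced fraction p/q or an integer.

For a measurable rectangle A x B, the product measure satisfies
  (mu x nu)(A x B) = mu(A) * nu(B).
  mu(A) = 4.
  nu(B) = 4.
  (mu x nu)(A x B) = 4 * 4 = 16.

16


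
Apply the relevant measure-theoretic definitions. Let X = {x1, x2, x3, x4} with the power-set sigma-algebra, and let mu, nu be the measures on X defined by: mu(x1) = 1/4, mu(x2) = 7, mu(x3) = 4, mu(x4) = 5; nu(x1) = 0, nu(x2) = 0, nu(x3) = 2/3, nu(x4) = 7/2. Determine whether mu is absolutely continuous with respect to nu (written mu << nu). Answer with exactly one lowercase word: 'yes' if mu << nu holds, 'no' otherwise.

mu << nu means: every nu-null measurable set is also mu-null; equivalently, for every atom x, if nu({x}) = 0 then mu({x}) = 0.
Checking each atom:
  x1: nu = 0, mu = 1/4 > 0 -> violates mu << nu.
  x2: nu = 0, mu = 7 > 0 -> violates mu << nu.
  x3: nu = 2/3 > 0 -> no constraint.
  x4: nu = 7/2 > 0 -> no constraint.
The atom(s) x1, x2 violate the condition (nu = 0 but mu > 0). Therefore mu is NOT absolutely continuous w.r.t. nu.

no


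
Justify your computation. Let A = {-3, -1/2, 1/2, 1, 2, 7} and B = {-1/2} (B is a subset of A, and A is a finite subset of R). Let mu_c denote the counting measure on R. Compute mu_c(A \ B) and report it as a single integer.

Counting measure assigns mu_c(E) = |E| (number of elements) when E is finite. For B subset A, A \ B is the set of elements of A not in B, so |A \ B| = |A| - |B|.
|A| = 6, |B| = 1, so mu_c(A \ B) = 6 - 1 = 5.

5


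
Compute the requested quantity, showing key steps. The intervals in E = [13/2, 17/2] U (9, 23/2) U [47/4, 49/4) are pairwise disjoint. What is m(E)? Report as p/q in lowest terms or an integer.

For pairwise disjoint intervals, m(union_i I_i) = sum_i m(I_i),
and m is invariant under swapping open/closed endpoints (single points have measure 0).
So m(E) = sum_i (b_i - a_i).
  I_1 has length 17/2 - 13/2 = 2.
  I_2 has length 23/2 - 9 = 5/2.
  I_3 has length 49/4 - 47/4 = 1/2.
Summing:
  m(E) = 2 + 5/2 + 1/2 = 5.

5


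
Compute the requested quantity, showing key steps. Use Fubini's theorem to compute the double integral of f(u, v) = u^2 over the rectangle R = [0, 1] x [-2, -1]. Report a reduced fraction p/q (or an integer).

f(u, v) is a tensor product of a function of u and a function of v, and both factors are bounded continuous (hence Lebesgue integrable) on the rectangle, so Fubini's theorem applies:
  integral_R f d(m x m) = (integral_a1^b1 u^2 du) * (integral_a2^b2 1 dv).
Inner integral in u: integral_{0}^{1} u^2 du = (1^3 - 0^3)/3
  = 1/3.
Inner integral in v: integral_{-2}^{-1} 1 dv = ((-1)^1 - (-2)^1)/1
  = 1.
Product: (1/3) * (1) = 1/3.

1/3


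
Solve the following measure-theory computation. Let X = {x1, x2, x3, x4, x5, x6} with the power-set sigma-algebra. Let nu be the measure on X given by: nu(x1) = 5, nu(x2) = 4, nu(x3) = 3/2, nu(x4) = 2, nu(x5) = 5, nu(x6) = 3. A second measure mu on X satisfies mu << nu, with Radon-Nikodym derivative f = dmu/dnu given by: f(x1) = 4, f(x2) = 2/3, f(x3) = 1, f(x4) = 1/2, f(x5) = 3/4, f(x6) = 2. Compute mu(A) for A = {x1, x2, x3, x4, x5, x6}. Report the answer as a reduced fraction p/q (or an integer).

By the defining property of the Radon-Nikodym derivative, for every measurable set A,
  mu(A) = integral_A f dnu.
Since nu is a discrete measure concentrated on the atoms of X, the integral over A reduces to the sum
  mu(A) = sum_{x in A} f(x) * nu({x}).
Computing each term:
  x1: f(x1) * nu(x1) = 4 * 5 = 20.
  x2: f(x2) * nu(x2) = 2/3 * 4 = 8/3.
  x3: f(x3) * nu(x3) = 1 * 3/2 = 3/2.
  x4: f(x4) * nu(x4) = 1/2 * 2 = 1.
  x5: f(x5) * nu(x5) = 3/4 * 5 = 15/4.
  x6: f(x6) * nu(x6) = 2 * 3 = 6.
Summing: mu(A) = 20 + 8/3 + 3/2 + 1 + 15/4 + 6 = 419/12.

419/12


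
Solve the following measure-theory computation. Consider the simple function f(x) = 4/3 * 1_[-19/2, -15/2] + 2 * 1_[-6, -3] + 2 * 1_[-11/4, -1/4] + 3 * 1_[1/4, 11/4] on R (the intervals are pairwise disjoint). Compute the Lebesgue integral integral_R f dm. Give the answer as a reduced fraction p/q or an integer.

For a simple function f = sum_i c_i * 1_{A_i} with disjoint A_i,
  integral f dm = sum_i c_i * m(A_i).
Lengths of the A_i:
  m(A_1) = -15/2 - (-19/2) = 2.
  m(A_2) = -3 - (-6) = 3.
  m(A_3) = -1/4 - (-11/4) = 5/2.
  m(A_4) = 11/4 - 1/4 = 5/2.
Contributions c_i * m(A_i):
  (4/3) * (2) = 8/3.
  (2) * (3) = 6.
  (2) * (5/2) = 5.
  (3) * (5/2) = 15/2.
Total: 8/3 + 6 + 5 + 15/2 = 127/6.

127/6


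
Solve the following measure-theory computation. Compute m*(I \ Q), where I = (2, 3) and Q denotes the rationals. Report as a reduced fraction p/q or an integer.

The interval I = (2, 3) has m(I) = 3 - 2 = 1 (endpoints are measure-zero, so open/closed/half-open agree). Write I = (I cap Q) u (I \ Q). The rationals in I are countable, so m*(I cap Q) = 0 (cover each rational by intervals whose total length is arbitrarily small). By countable subadditivity m*(I) <= m*(I cap Q) + m*(I \ Q), hence m*(I \ Q) >= m(I) = 1. The reverse inequality m*(I \ Q) <= m*(I) = 1 is trivial since (I \ Q) is a subset of I. Therefore m*(I \ Q) = 1.

1
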